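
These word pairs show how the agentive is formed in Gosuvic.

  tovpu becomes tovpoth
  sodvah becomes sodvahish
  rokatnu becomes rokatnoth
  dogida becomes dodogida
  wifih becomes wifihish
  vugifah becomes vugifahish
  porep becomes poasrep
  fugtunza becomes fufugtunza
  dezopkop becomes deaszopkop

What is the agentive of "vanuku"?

fugtunza and vugifah both have last vowel 'a' yet inflect differently (fufugtunza, vugifahish), so the last vowel is not what conditions the rule; the final letter is.
"vanuku" ends in -u. The stems ending in -u (tovpu → tovpoth, rokatnu → rokatnoth) drop the final letter and add -oth.
So vanuku → vanukoth.

vanukoth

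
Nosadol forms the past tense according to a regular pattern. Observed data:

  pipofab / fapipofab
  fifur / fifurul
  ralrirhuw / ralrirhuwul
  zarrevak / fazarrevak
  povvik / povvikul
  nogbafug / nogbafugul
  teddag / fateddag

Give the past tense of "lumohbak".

teddag and nogbafug both end in -g yet inflect differently (fateddag, nogbafugul), so the final letter is not what conditions the rule; the last vowel is.
"lumohbak" has last vowel 'a'. The stems whose last vowel is 'a' (teddag → fateddag, pipofab → fapipofab, zarrevak → fazarrevak) add the prefix fa-.
The other pattern: stems whose last vowel is 'i' or 'u' add -ul.
So lumohbak → falumohbak.

falumohbak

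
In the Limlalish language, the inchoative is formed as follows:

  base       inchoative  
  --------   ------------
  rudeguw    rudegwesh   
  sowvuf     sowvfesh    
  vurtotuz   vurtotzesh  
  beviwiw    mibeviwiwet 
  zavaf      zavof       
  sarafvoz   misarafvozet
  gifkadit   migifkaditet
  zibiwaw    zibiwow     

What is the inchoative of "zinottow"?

mizinottowet

"zinottow" has last vowel 'o'. The one such stem in the data (sarafvoz → misarafvozet) adds mi- … -et around the stem, so the same rule applies.
So zinottow → mizinottowet.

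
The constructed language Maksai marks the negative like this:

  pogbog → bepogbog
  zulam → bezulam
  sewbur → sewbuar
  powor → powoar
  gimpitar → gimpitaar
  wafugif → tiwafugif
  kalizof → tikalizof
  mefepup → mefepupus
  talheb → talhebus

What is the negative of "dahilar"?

dahilaar

pogbog and powor both have last vowel 'o' yet inflect differently (bepogbog, powoar), so the last vowel is not what conditions the rule; the final letter is.
"dahilar" ends in -r. The stems ending in -r (sewbur → sewbuar, powor → powoar, gimpitar → gimpitaar) drop the final letter and add -ar.
So dahilar → dahilaar.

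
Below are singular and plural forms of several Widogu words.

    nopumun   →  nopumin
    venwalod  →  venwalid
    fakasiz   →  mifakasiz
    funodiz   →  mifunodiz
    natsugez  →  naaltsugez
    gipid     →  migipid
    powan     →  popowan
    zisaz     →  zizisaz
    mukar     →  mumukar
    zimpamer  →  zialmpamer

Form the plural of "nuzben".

nualzben

zisaz and fakasiz both end in -z yet inflect differently (zizisaz, mifakasiz), so the final letter is not what conditions the rule; the last vowel is.
"nuzben" has last vowel 'e'. The stems whose last vowel is 'e' (natsugez → naaltsugez, zimpamer → zialmpamer) insert -al- after the first vowel.
So nuzben → nualzben.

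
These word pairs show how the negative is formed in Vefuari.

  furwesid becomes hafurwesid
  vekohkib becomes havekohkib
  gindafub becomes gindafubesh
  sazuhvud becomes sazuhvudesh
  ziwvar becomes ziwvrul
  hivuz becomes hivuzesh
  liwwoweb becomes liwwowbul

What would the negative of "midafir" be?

hamidafir

vekohkib and gindafub both end in -b yet inflect differently (havekohkib, gindafubesh), so the final letter is not what conditions the rule; the last vowel is.
"midafir" has last vowel 'i'. The stems whose last vowel is 'i' (vekohkib → havekohkib, furwesid → hafurwesid) add the prefix ha-.
The other patterns: stems whose last vowel is 'u' add -esh; stems whose last vowel is 'a' or 'e' delete the last vowel and add -ul.
So midafir → hamidafir.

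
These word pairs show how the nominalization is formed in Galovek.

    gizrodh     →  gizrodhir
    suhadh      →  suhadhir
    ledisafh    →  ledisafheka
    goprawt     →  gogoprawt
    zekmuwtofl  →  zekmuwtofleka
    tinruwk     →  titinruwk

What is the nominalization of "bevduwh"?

"bevduwh" has second-to-last letter 'w'. The stems whose second-to-last letter is 'w' (tinruwk → titinruwk, goprawt → gogoprawt) repeat the first consonant+vowel as a prefix.
So bevduwh → bebevduwh.

bebevduwh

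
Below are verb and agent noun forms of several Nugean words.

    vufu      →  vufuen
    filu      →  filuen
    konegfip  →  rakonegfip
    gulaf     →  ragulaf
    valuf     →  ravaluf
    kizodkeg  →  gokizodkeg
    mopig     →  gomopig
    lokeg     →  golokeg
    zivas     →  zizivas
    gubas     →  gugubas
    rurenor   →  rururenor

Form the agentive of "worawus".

woworawus

"worawus" ends in -s. The stems ending in -s (zivas → zizivas, gubas → gugubas) repeat the first consonant+vowel as a prefix.
So worawus → woworawus.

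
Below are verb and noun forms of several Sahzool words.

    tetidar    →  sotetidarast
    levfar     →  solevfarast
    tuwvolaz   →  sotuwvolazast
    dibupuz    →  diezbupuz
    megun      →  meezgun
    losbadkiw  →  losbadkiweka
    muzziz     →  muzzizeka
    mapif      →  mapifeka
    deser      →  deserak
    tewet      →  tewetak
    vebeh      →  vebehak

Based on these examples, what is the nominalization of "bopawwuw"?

boezpawwuw

tuwvolaz and dibupuz both end in -z yet inflect differently (sotuwvolazast, diezbupuz), so the final letter is not what conditions the rule; the last vowel is.
"bopawwuw" has last vowel 'u'. The stems whose last vowel is 'u' (dibupuz → diezbupuz, megun → meezgun) insert -ez- after the first vowel.
The other patterns: stems whose last vowel is 'a' add so- … -ast around the stem; stems whose last vowel is 'i' add -eka; stems whose last vowel is 'e' add -ak.
So bopawwuw → boezpawwuw.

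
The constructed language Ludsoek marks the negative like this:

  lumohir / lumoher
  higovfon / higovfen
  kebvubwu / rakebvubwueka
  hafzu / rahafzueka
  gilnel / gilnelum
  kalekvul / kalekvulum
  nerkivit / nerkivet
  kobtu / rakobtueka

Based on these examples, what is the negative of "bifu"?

rabifueka

kalekvul and hafzu both have last vowel 'u' yet inflect differently (kalekvulum, rahafzueka), so the last vowel is not what conditions the rule; the final letter is.
"bifu" ends in -u. The stems ending in -u (hafzu → rahafzueka, kebvubwu → rakebvubwueka, kobtu → rakobtueka) add ra- … -eka around the stem.
The other patterns: stems ending in -l add -um; stems ending in -n, -r or -t change the last vowel to 'e'.
So bifu → rabifueka.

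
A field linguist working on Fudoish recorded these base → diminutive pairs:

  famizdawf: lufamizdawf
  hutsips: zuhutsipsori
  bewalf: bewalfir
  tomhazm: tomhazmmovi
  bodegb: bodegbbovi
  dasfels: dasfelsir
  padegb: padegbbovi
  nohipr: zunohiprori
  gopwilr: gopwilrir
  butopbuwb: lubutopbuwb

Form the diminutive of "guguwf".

"guguwf" has second-to-last letter 'w'. The stems whose second-to-last letter is 'w' (butopbuwb → lubutopbuwb, famizdawf → lufamizdawf) add the prefix lu-.
The other patterns: stems whose second-to-last letter is 'p' add zu- … -ori around the stem; stems whose second-to-last letter is 'l' add -ir; stems whose second-to-last letter is 'g' or 'z' double the final consonant and add -ovi.
So guguwf → luguguwf.

luguguwf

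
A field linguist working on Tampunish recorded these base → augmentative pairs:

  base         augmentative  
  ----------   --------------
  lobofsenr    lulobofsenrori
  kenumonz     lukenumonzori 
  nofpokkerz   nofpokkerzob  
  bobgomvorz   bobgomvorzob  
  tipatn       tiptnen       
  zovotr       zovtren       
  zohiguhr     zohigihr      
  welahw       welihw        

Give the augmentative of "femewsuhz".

kenumonz and nofpokkerz both end in -z yet inflect differently (lukenumonzori, nofpokkerzob), so the final letter is not what conditions the rule; the second-to-last letter is.
"femewsuhz" has second-to-last letter 'h'. The stems whose second-to-last letter is 'h' (zohiguhr → zohigihr, welahw → welihw) change the last vowel to 'i'.
So femewsuhz → femewsihz.

femewsihz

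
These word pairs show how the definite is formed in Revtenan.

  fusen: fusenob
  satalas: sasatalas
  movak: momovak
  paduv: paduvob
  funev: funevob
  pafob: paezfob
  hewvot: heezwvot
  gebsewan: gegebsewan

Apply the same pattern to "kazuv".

gebsewan and fusen both end in -n yet inflect differently (gegebsewan, fusenob), so the final letter is not what conditions the rule; the last vowel is.
"kazuv" has last vowel 'u'. The one such stem in the data (paduv → paduvob) adds -ob, so the same rule applies.
The other patterns: stems whose last vowel is 'a' repeat the first consonant+vowel as a prefix; stems whose last vowel is 'o' insert -ez- after the first vowel.
So kazuv → kazuvob.

kazuvob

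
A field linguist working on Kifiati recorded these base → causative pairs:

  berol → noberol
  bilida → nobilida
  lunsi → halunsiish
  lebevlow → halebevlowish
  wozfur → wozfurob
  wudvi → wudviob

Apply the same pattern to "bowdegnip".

nobowdegnip

lunsi and wudvi both end in -i yet inflect differently (halunsiish, wudviob), so the final letter is not what conditions the rule; the first letter is.
"bowdegnip" begins with b-. The stems beginning with b- (berol → noberol, bilida → nobilida) add the prefix no-.
So bowdegnip → nobowdegnip.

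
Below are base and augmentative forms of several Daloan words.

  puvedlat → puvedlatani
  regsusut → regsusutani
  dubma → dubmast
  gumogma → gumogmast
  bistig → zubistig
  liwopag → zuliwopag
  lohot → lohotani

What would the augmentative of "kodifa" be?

puvedlat and dubma both have last vowel 'a' yet inflect differently (puvedlatani, dubmast), so the last vowel is not what conditions the rule; the final letter is.
"kodifa" ends in -a. The stems ending in -a (dubma → dubmast, gumogma → gumogmast) drop the final letter and add -ast.
So kodifa → kodifast.

kodifast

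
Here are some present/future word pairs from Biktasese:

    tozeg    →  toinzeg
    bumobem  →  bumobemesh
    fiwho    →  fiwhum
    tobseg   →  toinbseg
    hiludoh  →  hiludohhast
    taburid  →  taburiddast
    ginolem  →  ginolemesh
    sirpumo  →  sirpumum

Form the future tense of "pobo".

pobum

tozeg and ginolem both have last vowel 'e' yet inflect differently (toinzeg, ginolemesh), so the last vowel is not what conditions the rule; the final letter is.
"pobo" ends in -o. The stems ending in -o (fiwho → fiwhum, sirpumo → sirpumum) drop the final letter and add -um.
The other patterns: stems ending in -g insert -in- after the first vowel; stems ending in -m add -esh; stems ending in -d or -h double the final consonant and add -ast.
So pobo → pobum.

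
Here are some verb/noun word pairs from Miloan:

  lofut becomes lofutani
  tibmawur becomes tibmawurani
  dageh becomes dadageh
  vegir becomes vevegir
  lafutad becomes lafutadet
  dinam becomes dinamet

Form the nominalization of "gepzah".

gepzahet

tibmawur and vegir both end in -r yet inflect differently (tibmawurani, vevegir), so the final letter is not what conditions the rule; the last vowel is.
"gepzah" has last vowel 'a'. The stems whose last vowel is 'a' (dinam → dinamet, lafutad → lafutadet) add -et.
The other patterns: stems whose last vowel is 'u' add -ani; stems whose last vowel is 'e' or 'i' repeat the first consonant+vowel as a prefix.
So gepzah → gepzahet.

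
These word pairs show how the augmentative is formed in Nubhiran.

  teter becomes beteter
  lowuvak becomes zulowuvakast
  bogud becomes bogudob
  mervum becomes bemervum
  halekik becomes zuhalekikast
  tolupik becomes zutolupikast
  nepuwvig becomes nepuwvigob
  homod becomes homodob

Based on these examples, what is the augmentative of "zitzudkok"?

halekik and nepuwvig both have last vowel 'i' yet inflect differently (zuhalekikast, nepuwvigob), so the last vowel is not what conditions the rule; the final letter is.
"zitzudkok" ends in -k. The stems ending in -k (lowuvak → zulowuvakast, halekik → zuhalekikast, tolupik → zutolupikast) add zu- … -ast around the stem.
The other patterns: stems ending in -d or -g add -ob; stems ending in -m or -r add the prefix be-.
So zitzudkok → zuzitzudkokast.

zuzitzudkokast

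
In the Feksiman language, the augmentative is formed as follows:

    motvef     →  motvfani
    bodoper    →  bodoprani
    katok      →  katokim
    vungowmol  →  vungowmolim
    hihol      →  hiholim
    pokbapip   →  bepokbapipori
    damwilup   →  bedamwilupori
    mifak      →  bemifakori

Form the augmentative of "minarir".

beminarirori

"minarir" has last vowel 'i'. The one such stem in the data (pokbapip → bepokbapipori) adds be- … -ori around the stem, so the same rule applies.
The other patterns: stems whose last vowel is 'e' delete the last vowel and add -ani; stems whose last vowel is 'o' add -im.
So minarir → beminarirori.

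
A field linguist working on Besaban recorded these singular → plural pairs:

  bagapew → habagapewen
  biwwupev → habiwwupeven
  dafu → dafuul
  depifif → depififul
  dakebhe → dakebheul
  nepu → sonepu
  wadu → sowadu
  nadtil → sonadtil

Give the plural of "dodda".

doddaul

dafu and nepu both end in -u yet inflect differently (dafuul, sonepu), so the final letter is not what conditions the rule; the first letter is.
"dodda" begins with d-. The stems beginning with d- (dafu → dafuul, depifif → depififul, dakebhe → dakebheul) add -ul.
So dodda → doddaul.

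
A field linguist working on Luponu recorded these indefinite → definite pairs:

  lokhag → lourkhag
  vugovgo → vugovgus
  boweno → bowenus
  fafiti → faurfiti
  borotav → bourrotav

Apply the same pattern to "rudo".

boweno and borotav both begin with b- yet inflect differently (bowenus, bourrotav), so the first letter is not what conditions the rule; the final letter is.
"rudo" ends in -o. The stems ending in -o (boweno → bowenus, vugovgo → vugovgus) drop the final letter and add -us.
The other pattern: stems ending in -g, -i or -v insert -ur- after the first vowel.
So rudo → rudus.

rudus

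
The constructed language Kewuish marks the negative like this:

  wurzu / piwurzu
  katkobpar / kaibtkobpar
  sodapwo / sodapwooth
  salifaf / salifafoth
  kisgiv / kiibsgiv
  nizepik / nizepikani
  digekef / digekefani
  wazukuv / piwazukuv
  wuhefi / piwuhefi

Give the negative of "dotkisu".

kisgiv and wazukuv both end in -v yet inflect differently (kiibsgiv, piwazukuv), so the final letter is not what conditions the rule; the first letter is.
"dotkisu" begins with d-. The one such stem in the data (digekef → digekefani) adds -ani, so the same rule applies.
The other patterns: stems beginning with k- insert -ib- after the first vowel; stems beginning with s- add -oth; stems beginning with w- add the prefix pi-.
So dotkisu → dotkisuani.

dotkisuani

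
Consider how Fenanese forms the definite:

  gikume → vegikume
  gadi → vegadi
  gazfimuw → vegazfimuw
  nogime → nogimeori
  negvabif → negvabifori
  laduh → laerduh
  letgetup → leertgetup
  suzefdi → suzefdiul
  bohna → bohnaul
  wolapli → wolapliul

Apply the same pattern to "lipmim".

lierpmim

gikume and nogime both end in -e yet inflect differently (vegikume, nogimeori), so the final letter is not what conditions the rule; the first letter is.
"lipmim" begins with l-. The stems beginning with l- (laduh → laerduh, letgetup → leertgetup) insert -er- after the first vowel.
So lipmim → lierpmim.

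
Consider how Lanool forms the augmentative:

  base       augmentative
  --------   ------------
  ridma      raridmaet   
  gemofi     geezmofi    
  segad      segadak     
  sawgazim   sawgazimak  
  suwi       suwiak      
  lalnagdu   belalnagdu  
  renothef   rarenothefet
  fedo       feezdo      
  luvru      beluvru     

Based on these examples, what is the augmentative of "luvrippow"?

beluvrippow

"luvrippow" begins with l-. The stems beginning with l- (lalnagdu → belalnagdu, luvru → beluvru) add the prefix be-.
The other patterns: stems beginning with r- add ra- … -et around the stem; stems beginning with s- add -ak; stems beginning with f- or g- insert -ez- after the first vowel.
So luvrippow → beluvrippow.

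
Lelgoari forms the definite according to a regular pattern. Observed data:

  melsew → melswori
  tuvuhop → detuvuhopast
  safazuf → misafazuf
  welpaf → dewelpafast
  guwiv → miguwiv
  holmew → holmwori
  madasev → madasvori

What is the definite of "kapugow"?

dekapugowast

welpaf and safazuf both end in -f yet inflect differently (dewelpafast, misafazuf), so the final letter is not what conditions the rule; the last vowel is.
"kapugow" has last vowel 'o'. The one such stem in the data (tuvuhop → detuvuhopast) adds de- … -ast around the stem, so the same rule applies.
So kapugow → dekapugowast.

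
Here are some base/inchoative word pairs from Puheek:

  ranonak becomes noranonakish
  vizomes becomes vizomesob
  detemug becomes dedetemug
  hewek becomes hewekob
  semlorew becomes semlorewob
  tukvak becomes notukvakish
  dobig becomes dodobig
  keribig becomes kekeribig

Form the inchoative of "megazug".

memegazug

ranonak and hewek both end in -k yet inflect differently (noranonakish, hewekob), so the final letter is not what conditions the rule; the last vowel is.
"megazug" has last vowel 'u'. The one such stem in the data (detemug → dedetemug) repeats the first consonant+vowel as a prefix (as do keribig, dobig), so the same rule applies.
The other patterns: stems whose last vowel is 'a' add no- … -ish around the stem; stems whose last vowel is 'e' add -ob.
So megazug → memegazug.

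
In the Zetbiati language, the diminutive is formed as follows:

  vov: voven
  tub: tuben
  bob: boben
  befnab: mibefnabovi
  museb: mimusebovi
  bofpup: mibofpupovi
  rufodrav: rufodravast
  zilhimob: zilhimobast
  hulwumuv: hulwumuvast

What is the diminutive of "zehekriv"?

tub and befnab both end in -b yet inflect differently (tuben, mibefnabovi), so the final letter is not what conditions the rule; the number of vowels is.
"zehekriv" has 3 vowels. The stems with 3 vowels (rufodrav → rufodravast, zilhimob → zilhimobast, hulwumuv → hulwumuvast) add -ast.
So zehekriv → zehekrivast.

zehekrivast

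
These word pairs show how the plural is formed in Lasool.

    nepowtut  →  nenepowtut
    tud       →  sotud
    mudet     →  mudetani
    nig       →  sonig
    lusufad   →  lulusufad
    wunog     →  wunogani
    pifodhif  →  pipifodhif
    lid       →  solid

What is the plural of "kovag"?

kovagani

nig and wunog both end in -g yet inflect differently (sonig, wunogani), so the final letter is not what conditions the rule; the number of vowels is.
"kovag" has 2 vowels. The stems with 2 vowels (mudet → mudetani, wunog → wunogani) add -ani.
So kovag → kovagani.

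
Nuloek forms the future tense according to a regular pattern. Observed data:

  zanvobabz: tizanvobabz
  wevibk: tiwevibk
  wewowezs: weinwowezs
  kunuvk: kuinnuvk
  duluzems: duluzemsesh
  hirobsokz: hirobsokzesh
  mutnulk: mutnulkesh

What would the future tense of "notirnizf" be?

nointirnizf

wevibk and kunuvk both end in -k yet inflect differently (tiwevibk, kuinnuvk), so the final letter is not what conditions the rule; the second-to-last letter is.
"notirnizf" has second-to-last letter 'z'. The one such stem in the data (wewowezs → weinwowezs) inserts -in- after the first vowel (as does kunuvk), so the same rule applies.
The other patterns: stems whose second-to-last letter is 'b' add the prefix ti-; stems whose second-to-last letter is 'k', 'l' or 'm' add -esh.
So notirnizf → nointirnizf.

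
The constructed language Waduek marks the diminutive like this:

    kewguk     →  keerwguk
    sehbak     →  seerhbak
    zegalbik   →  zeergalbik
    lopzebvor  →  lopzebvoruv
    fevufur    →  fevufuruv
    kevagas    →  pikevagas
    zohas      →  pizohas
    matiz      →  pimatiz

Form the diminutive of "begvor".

begvoruv

kewguk and fevufur both have last vowel 'u' yet inflect differently (keerwguk, fevufuruv), so the last vowel is not what conditions the rule; the final letter is.
"begvor" ends in -r. The stems ending in -r (lopzebvor → lopzebvoruv, fevufur → fevufuruv) add -uv.
The other patterns: stems ending in -k insert -er- after the first vowel; stems ending in -s or -z add the prefix pi-.
So begvor → begvoruv.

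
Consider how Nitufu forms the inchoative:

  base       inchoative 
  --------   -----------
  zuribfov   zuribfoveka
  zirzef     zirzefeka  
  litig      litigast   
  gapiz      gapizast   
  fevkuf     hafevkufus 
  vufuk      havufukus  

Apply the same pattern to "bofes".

"bofes" has last vowel 'e'. The one such stem in the data (zirzef → zirzefeka) adds -eka, so the same rule applies.
So bofes → bofeseka.

bofeseka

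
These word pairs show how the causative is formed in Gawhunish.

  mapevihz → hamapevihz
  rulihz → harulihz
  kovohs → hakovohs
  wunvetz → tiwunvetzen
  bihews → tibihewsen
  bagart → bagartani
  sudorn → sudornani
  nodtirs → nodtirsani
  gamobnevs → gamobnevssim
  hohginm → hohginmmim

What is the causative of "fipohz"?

hafipohz

mapevihz and wunvetz both end in -z yet inflect differently (hamapevihz, tiwunvetzen), so the final letter is not what conditions the rule; the second-to-last letter is.
"fipohz" has second-to-last letter 'h'. The stems whose second-to-last letter is 'h' (mapevihz → hamapevihz, rulihz → harulihz, kovohs → hakovohs) add the prefix ha-.
The other patterns: stems whose second-to-last letter is 't' or 'w' add ti- … -en around the stem; stems whose second-to-last letter is 'r' add -ani; stems whose second-to-last letter is 'n' or 'v' double the final consonant and add -im.
So fipohz → hafipohz.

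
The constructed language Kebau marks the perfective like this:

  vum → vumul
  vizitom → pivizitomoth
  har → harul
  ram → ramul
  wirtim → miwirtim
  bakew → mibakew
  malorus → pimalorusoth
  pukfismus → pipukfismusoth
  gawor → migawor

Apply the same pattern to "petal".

vum and wirtim both end in -m yet inflect differently (vumul, miwirtim), so the final letter is not what conditions the rule; the number of vowels is.
"petal" has 2 vowels. The stems with 2 vowels (bakew → mibakew, wirtim → miwirtim, gawor → migawor) add the prefix mi-.
The other patterns: stems with 1 vowel add -ul; stems with 3 vowels add pi- … -oth around the stem.
So petal → mipetal.

mipetal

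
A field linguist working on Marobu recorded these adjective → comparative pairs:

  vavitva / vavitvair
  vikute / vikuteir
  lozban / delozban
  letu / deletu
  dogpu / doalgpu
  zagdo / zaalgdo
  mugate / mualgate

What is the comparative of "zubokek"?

"zubokek" begins with z-. The one such stem in the data (zagdo → zaalgdo) inserts -al- after the first vowel (as do dogpu, mugate), so the same rule applies.
The other patterns: stems beginning with v- add -ir; stems beginning with l- add the prefix de-.
So zubokek → zualbokek.

zualbokek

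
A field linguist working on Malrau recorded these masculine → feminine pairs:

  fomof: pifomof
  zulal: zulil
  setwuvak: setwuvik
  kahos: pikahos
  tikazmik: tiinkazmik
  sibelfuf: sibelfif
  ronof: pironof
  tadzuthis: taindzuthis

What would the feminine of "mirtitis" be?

miinrtitis

kahos and tadzuthis both end in -s yet inflect differently (pikahos, taindzuthis), so the final letter is not what conditions the rule; the last vowel is.
"mirtitis" has last vowel 'i'. The stems whose last vowel is 'i' (tikazmik → tiinkazmik, tadzuthis → taindzuthis) insert -in- after the first vowel.
So mirtitis → miinrtitis.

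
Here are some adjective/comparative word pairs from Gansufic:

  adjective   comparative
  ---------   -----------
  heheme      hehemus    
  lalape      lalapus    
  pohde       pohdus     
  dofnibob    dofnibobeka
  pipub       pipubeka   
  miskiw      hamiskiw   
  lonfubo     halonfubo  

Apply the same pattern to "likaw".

dofnibob and lonfubo both have last vowel 'o' yet inflect differently (dofnibobeka, halonfubo), so the last vowel is not what conditions the rule; the final letter is.
"likaw" ends in -w. The one such stem in the data (miskiw → hamiskiw) adds the prefix ha-, so the same rule applies.
So likaw → halikaw.

halikaw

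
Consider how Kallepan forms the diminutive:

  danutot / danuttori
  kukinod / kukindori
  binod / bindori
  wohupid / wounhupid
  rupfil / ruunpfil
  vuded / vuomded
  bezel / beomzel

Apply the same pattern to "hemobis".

heunmobis

kukinod and wohupid both end in -d yet inflect differently (kukindori, wounhupid), so the final letter is not what conditions the rule; the last vowel is.
"hemobis" has last vowel 'i'. The stems whose last vowel is 'i' (wohupid → wounhupid, rupfil → ruunpfil) insert -un- after the first vowel.
So hemobis → heunmobis.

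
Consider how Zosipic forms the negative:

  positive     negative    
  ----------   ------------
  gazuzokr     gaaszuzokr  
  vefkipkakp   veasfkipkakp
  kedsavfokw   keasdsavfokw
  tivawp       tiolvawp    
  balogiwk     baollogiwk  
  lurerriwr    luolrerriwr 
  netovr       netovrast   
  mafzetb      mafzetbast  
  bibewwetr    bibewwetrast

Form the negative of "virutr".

vefkipkakp and tivawp both end in -p yet inflect differently (veasfkipkakp, tiolvawp), so the final letter is not what conditions the rule; the second-to-last letter is.
"virutr" has second-to-last letter 't'. The stems whose second-to-last letter is 't' (mafzetb → mafzetbast, bibewwetr → bibewwetrast) add -ast.
So virutr → virutrast.

virutrast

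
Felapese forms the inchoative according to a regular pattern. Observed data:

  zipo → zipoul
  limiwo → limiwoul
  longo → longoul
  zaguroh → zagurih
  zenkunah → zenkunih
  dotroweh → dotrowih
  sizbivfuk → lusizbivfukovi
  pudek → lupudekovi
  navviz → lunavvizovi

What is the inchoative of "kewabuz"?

lukewabuzovi

zipo and zaguroh both have last vowel 'o' yet inflect differently (zipoul, zagurih), so the last vowel is not what conditions the rule; the final letter is.
"kewabuz" ends in -z. The one such stem in the data (navviz → lunavvizovi) adds lu- … -ovi around the stem, so the same rule applies.
So kewabuz → lukewabuzovi.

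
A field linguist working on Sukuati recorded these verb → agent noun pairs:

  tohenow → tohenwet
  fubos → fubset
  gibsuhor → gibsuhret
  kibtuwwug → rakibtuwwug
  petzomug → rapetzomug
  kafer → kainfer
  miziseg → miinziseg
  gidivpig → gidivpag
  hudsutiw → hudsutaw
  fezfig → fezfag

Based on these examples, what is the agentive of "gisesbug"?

gibsuhor and kafer both end in -r yet inflect differently (gibsuhret, kainfer), so the final letter is not what conditions the rule; the last vowel is.
"gisesbug" has last vowel 'u'. The stems whose last vowel is 'u' (kibtuwwug → rakibtuwwug, petzomug → rapetzomug) add the prefix ra-.
So gisesbug → ragisesbug.

ragisesbug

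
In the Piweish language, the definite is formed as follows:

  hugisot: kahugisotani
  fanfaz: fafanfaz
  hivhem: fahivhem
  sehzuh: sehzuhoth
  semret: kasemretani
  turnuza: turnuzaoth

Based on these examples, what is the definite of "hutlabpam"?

fahutlabpam

hivhem and semret both have last vowel 'e' yet inflect differently (fahivhem, kasemretani), so the last vowel is not what conditions the rule; the final letter is.
"hutlabpam" ends in -m. The one such stem in the data (hivhem → fahivhem) adds the prefix fa-, so the same rule applies.
So hutlabpam → fahutlabpam.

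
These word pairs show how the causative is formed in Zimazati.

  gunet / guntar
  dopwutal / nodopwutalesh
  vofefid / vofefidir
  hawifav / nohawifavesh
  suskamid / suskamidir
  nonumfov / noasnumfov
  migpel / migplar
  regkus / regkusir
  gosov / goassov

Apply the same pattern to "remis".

remisir

"remis" has last vowel 'i'. The stems whose last vowel is 'i' (suskamid → suskamidir, vofefid → vofefidir) add -ir.
The other patterns: stems whose last vowel is 'o' insert -as- after the first vowel; stems whose last vowel is 'e' delete the last vowel and add -ar; stems whose last vowel is 'a' add no- … -esh around the stem.
So remis → remisir.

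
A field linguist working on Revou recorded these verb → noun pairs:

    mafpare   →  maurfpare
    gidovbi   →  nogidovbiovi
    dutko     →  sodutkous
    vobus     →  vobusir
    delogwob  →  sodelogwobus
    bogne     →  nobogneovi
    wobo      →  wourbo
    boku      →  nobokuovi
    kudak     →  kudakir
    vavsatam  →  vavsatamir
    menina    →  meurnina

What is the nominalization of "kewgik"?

dutko and wobo both end in -o yet inflect differently (sodutkous, wourbo), so the final letter is not what conditions the rule; the first letter is.
"kewgik" begins with k-. The one such stem in the data (kudak → kudakir) adds -ir, so the same rule applies.
So kewgik → kewgikir.

kewgikir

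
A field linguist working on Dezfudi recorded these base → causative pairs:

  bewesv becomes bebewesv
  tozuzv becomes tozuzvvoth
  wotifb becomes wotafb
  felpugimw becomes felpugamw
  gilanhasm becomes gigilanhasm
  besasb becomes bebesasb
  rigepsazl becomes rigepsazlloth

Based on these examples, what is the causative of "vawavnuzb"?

tozuzv and bewesv both end in -v yet inflect differently (tozuzvvoth, bebewesv), so the final letter is not what conditions the rule; the second-to-last letter is.
"vawavnuzb" has second-to-last letter 'z'. The stems whose second-to-last letter is 'z' (tozuzv → tozuzvvoth, rigepsazl → rigepsazlloth) double the final consonant and add -oth.
So vawavnuzb → vawavnuzbboth.

vawavnuzbboth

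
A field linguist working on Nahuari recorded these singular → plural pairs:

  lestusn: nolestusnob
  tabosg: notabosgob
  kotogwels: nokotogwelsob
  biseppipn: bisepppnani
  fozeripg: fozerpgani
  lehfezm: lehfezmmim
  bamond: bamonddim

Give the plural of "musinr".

lestusn and biseppipn both end in -n yet inflect differently (nolestusnob, bisepppnani), so the final letter is not what conditions the rule; the second-to-last letter is.
"musinr" has second-to-last letter 'n'. The one such stem in the data (bamond → bamonddim) doubles the final consonant and adds -im (as does lehfezm), so the same rule applies.
The other patterns: stems whose second-to-last letter is 'l' or 's' add no- … -ob around the stem; stems whose second-to-last letter is 'p' delete the last vowel and add -ani.
So musinr → musinrrim.

musinrrim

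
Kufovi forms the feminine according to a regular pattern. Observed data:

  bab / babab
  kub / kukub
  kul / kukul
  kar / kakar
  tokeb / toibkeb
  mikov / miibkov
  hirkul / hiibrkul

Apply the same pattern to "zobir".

kul and hirkul both end in -l yet inflect differently (kukul, hiibrkul), so the final letter is not what conditions the rule; the number of vowels is.
"zobir" has 2 vowels. The stems with 2 vowels (hirkul → hiibrkul, mikov → miibkov, tokeb → toibkeb) insert -ib- after the first vowel.
So zobir → zoibbir.

zoibbir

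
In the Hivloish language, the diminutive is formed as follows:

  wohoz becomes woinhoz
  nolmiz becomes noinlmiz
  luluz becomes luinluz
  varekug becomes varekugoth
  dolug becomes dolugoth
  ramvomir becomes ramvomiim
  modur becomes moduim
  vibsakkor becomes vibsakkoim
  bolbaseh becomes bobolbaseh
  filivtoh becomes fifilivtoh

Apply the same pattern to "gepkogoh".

"gepkogoh" ends in -h. The stems ending in -h (bolbaseh → bobolbaseh, filivtoh → fifilivtoh) repeat the first consonant+vowel as a prefix.
The other patterns: stems ending in -z insert -in- after the first vowel; stems ending in -g add -oth; stems ending in -r drop the final letter and add -im.
So gepkogoh → gegepkogoh.

gegepkogoh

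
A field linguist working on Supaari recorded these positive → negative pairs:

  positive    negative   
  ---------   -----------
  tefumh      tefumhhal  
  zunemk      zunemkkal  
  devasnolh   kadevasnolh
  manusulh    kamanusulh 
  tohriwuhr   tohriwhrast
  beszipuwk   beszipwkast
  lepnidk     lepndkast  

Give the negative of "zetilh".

kazetilh

tefumh and devasnolh both end in -h yet inflect differently (tefumhhal, kadevasnolh), so the final letter is not what conditions the rule; the second-to-last letter is.
"zetilh" has second-to-last letter 'l'. The stems whose second-to-last letter is 'l' (devasnolh → kadevasnolh, manusulh → kamanusulh) add the prefix ka-.
So zetilh → kazetilh.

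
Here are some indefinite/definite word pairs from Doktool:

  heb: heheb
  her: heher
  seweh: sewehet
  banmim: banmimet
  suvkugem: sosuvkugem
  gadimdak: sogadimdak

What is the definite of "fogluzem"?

"fogluzem" has 3 vowels. The stems with 3 vowels (suvkugem → sosuvkugem, gadimdak → sogadimdak) add the prefix so-.
The other patterns: stems with 1 vowel repeat the first consonant+vowel as a prefix; stems with 2 vowels add -et.
So fogluzem → sofogluzem.

sofogluzem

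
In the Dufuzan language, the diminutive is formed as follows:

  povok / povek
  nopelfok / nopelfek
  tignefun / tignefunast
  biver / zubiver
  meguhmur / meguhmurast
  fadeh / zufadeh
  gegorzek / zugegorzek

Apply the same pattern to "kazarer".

biver and meguhmur both end in -r yet inflect differently (zubiver, meguhmurast), so the final letter is not what conditions the rule; the last vowel is.
"kazarer" has last vowel 'e'. The stems whose last vowel is 'e' (fadeh → zufadeh, biver → zubiver, gegorzek → zugegorzek) add the prefix zu-.
So kazarer → zukazarer.

zukazarer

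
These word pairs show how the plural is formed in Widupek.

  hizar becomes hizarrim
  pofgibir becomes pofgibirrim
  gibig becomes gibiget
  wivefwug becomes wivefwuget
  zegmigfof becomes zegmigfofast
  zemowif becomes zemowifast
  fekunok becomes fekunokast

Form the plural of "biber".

pofgibir and gibig both have last vowel 'i' yet inflect differently (pofgibirrim, gibiget), so the last vowel is not what conditions the rule; the final letter is.
"biber" ends in -r. The stems ending in -r (hizar → hizarrim, pofgibir → pofgibirrim) double the final consonant and add -im.
The other patterns: stems ending in -g add -et; stems ending in -f or -k add -ast.
So biber → biberrim.

biberrim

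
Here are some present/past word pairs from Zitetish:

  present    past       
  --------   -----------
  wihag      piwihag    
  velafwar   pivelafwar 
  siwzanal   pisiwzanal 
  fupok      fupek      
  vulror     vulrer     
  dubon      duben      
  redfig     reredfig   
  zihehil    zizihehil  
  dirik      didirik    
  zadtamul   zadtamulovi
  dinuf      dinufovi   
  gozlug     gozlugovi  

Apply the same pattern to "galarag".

"galarag" has last vowel 'a'. The stems whose last vowel is 'a' (wihag → piwihag, velafwar → pivelafwar, siwzanal → pisiwzanal) add the prefix pi-.
So galarag → pigalarag.

pigalarag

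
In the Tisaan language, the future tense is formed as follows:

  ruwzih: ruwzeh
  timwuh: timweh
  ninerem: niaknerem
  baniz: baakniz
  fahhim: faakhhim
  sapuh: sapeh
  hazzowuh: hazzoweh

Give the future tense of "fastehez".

"fastehez" ends in -z. The one such stem in the data (baniz → baakniz) inserts -ak- after the first vowel (as do fahhim, ninerem), so the same rule applies.
The other pattern: stems ending in -h change the last vowel to 'e'.
So fastehez → faakstehez.

faakstehez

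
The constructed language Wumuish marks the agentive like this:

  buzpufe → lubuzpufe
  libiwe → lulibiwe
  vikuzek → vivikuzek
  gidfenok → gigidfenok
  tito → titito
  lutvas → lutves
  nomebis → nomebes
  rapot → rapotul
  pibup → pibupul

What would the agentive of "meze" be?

buzpufe and vikuzek both have last vowel 'e' yet inflect differently (lubuzpufe, vivikuzek), so the last vowel is not what conditions the rule; the final letter is.
"meze" ends in -e. The stems ending in -e (buzpufe → lubuzpufe, libiwe → lulibiwe) add the prefix lu-.
So meze → lumeze.

lumeze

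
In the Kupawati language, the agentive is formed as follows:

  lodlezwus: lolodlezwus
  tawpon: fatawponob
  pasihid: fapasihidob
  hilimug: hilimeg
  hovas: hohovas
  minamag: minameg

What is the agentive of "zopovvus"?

zozopovvus

"zopovvus" ends in -s. The stems ending in -s (hovas → hohovas, lodlezwus → lolodlezwus) repeat the first consonant+vowel as a prefix.
So zopovvus → zozopovvus.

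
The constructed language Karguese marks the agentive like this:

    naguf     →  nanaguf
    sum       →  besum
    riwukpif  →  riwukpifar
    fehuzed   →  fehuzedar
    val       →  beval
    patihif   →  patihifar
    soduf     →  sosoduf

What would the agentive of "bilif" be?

naguf and riwukpif both end in -f yet inflect differently (nanaguf, riwukpifar), so the final letter is not what conditions the rule; the number of vowels is.
"bilif" has 2 vowels. The stems with 2 vowels (naguf → nanaguf, soduf → sosoduf) repeat the first consonant+vowel as a prefix.
The other patterns: stems with 1 vowel add the prefix be-; stems with 3 vowels add -ar.
So bilif → bibilif.

bibilif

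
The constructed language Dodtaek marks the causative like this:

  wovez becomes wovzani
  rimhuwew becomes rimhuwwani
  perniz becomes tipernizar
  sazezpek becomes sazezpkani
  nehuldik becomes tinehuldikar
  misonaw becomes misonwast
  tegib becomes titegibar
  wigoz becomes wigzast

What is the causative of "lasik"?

wovez and perniz both end in -z yet inflect differently (wovzani, tipernizar), so the final letter is not what conditions the rule; the last vowel is.
"lasik" has last vowel 'i'. The stems whose last vowel is 'i' (perniz → tipernizar, nehuldik → tinehuldikar, tegib → titegibar) add ti- … -ar around the stem.
The other patterns: stems whose last vowel is 'e' delete the last vowel and add -ani; stems whose last vowel is 'a' or 'o' delete the last vowel and add -ast.
So lasik → tilasikar.

tilasikar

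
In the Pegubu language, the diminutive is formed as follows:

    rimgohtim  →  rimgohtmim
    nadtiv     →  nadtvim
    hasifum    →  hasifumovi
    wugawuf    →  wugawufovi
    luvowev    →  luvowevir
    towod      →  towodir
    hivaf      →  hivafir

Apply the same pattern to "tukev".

rimgohtim and hasifum both end in -m yet inflect differently (rimgohtmim, hasifumovi), so the final letter is not what conditions the rule; the last vowel is.
"tukev" has last vowel 'e'. The one such stem in the data (luvowev → luvowevir) adds -ir, so the same rule applies.
So tukev → tukevir.

tukevir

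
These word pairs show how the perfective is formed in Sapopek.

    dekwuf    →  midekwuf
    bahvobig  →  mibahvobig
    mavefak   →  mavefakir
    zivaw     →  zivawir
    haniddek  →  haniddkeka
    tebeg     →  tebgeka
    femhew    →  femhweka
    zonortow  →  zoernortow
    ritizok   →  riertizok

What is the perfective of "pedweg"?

pedwgeka

mavefak and haniddek both end in -k yet inflect differently (mavefakir, haniddkeka), so the final letter is not what conditions the rule; the last vowel is.
"pedweg" has last vowel 'e'. The stems whose last vowel is 'e' (haniddek → haniddkeka, tebeg → tebgeka, femhew → femhweka) delete the last vowel and add -eka.
The other patterns: stems whose last vowel is 'i' or 'u' add the prefix mi-; stems whose last vowel is 'a' add -ir; stems whose last vowel is 'o' insert -er- after the first vowel.
So pedweg → pedwgeka.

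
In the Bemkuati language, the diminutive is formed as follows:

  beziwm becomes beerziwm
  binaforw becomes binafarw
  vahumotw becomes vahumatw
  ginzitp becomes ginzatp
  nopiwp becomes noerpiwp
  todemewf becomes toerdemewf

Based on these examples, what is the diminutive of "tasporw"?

tasparw

nopiwp and ginzitp both end in -p yet inflect differently (noerpiwp, ginzatp), so the final letter is not what conditions the rule; the second-to-last letter is.
"tasporw" has second-to-last letter 'r'. The one such stem in the data (binaforw → binafarw) changes the last vowel to 'a' (as do vahumotw, ginzitp), so the same rule applies.
The other pattern: stems whose second-to-last letter is 'w' insert -er- after the first vowel.
So tasporw → tasparw.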